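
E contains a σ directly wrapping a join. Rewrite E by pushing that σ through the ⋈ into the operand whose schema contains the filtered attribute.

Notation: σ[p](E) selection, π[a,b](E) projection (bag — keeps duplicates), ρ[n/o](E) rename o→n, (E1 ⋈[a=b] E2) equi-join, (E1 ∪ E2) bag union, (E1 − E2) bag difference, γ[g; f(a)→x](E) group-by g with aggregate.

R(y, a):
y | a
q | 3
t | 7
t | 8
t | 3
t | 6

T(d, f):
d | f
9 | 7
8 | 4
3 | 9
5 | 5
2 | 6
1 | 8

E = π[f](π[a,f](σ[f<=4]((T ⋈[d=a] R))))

σ filters on f, owned by the left side.
E' = π[f](π[a,f]((σ[f<=4](T) ⋈[d=a] R)))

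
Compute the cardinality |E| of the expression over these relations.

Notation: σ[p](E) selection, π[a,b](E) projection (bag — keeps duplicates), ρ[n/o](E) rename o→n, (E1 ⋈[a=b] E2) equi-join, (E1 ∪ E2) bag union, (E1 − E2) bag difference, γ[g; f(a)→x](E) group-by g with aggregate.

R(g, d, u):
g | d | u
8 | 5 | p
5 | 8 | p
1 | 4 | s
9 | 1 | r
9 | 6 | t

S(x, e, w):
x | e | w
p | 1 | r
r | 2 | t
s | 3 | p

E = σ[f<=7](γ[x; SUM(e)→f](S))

Per-node cardinality:
  S → 3
  γ[x; SUM(e)→f](S) → 3
  σ[f<=7](γ[x; SUM(e)→f](S)) → 3

|E| = 3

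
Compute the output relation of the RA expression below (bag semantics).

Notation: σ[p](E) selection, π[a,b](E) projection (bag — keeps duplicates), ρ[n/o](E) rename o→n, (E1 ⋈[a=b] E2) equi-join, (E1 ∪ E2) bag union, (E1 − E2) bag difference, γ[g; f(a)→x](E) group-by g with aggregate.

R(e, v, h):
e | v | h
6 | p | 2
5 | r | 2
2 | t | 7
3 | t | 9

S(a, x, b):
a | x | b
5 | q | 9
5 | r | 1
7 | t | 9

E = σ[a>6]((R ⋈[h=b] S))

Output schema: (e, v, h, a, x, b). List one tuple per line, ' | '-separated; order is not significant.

Stepwise |·|:
  R → 4
  S → 3
  (R ⋈[h=b] S) → 2
  σ[a>6]((R ⋈[h=b] S)) → 1

== RESULT ==
e | v | h | a | x | b
3 | t | 9 | 7 | t | 9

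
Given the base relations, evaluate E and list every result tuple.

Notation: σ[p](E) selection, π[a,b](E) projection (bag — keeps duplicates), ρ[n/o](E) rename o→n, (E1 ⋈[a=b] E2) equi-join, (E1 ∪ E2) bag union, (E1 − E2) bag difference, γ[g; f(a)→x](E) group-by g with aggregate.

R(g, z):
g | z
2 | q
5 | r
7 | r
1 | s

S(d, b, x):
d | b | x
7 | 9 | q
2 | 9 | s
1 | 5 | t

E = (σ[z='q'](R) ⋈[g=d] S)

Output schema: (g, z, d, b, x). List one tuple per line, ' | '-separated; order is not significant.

Row counts bottom-up:
  R → 4
  σ[z='q'](R) → 1
  S → 3
  (σ[z='q'](R) ⋈[g=d] S) → 1

== RESULT ==
g | z | d | b | x
2 | q | 2 | 9 | s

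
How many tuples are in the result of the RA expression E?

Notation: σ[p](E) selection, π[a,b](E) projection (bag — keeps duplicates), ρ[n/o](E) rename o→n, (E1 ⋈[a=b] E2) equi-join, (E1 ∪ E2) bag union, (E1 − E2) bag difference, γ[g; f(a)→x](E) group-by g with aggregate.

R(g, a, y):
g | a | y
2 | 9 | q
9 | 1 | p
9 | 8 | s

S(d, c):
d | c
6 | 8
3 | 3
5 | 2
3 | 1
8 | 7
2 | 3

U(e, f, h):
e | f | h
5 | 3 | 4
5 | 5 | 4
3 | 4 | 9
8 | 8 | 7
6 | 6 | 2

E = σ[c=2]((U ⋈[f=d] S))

Stepwise |·|:
  U → 5
  S → 6
  (U ⋈[f=d] S) → 5
  σ[c=2]((U ⋈[f=d] S)) → 1

|E| = 1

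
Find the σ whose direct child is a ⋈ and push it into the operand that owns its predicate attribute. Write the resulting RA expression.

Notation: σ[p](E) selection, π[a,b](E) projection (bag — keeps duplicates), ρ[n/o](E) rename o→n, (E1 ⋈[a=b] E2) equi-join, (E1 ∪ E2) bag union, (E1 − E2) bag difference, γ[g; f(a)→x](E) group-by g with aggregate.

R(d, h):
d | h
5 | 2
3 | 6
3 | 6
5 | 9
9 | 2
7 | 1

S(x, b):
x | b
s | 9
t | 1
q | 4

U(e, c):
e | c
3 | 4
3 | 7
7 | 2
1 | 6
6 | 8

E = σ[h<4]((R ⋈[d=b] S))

σ filters on h, owned by the left side.
E' = (σ[h<4](R) ⋈[d=b] S)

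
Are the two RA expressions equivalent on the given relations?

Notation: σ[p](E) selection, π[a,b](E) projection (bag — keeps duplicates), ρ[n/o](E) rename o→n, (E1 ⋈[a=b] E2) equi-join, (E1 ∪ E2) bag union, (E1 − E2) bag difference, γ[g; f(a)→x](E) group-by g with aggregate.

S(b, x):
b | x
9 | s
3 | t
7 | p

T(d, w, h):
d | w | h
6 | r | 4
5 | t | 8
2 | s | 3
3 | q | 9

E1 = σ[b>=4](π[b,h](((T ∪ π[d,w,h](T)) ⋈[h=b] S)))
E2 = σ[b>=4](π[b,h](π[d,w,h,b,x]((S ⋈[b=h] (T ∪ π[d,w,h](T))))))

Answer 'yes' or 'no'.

E1 stepwise |·|:
  T → 4
  T → 4
  π[d,w,h](T) → 4
  (T ∪ π[d,w,h](T)) → 8
  S → 3
  ((T ∪ π[d,w,h](T)) ⋈[h=b] S) → 4
  π[b,h](((T ∪ π[d,w,h](T)) ⋈[h=b] S)) → 4
  σ[b>=4](π[b,h](((T ∪ π[d,w,h](T)) ⋈[h=b] S))) → 2
E2 stepwise |·|:
  S → 3
  T → 4
  T → 4
  π[d,w,h](T) → 4
  (T ∪ π[d,w,h](T)) → 8
  (S ⋈[b=h] (T ∪ π[d,w,h](T))) → 4
  π[d,w,h,b,x]((S ⋈[b=h] (T ∪ π[d,w,h](T)))) → 4
  π[b,h](π[d,w,h,b,x]((S ⋈[b=h] (T ∪ π[d,w,h](T))))) → 4
  σ[b>=4](π[b,h](π[d,w,h,b,x]((S ⋈[b=h] (T ∪ π[d,w,h](T)))))) → 2

E1 and E2 produce the same multiset:
b | h
9 | 9
9 | 9

yes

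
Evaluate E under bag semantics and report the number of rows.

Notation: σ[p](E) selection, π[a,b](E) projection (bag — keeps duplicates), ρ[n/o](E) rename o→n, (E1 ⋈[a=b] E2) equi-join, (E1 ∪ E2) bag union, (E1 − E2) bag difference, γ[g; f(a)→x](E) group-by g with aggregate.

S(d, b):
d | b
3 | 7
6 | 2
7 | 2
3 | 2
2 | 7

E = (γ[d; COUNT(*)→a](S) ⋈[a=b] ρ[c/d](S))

Row counts bottom-up:
  S → 5
  γ[d; COUNT(*)→a](S) → 4
  S → 5
  ρ[c/d](S) → 5
  (γ[d; COUNT(*)→a](S) ⋈[a=b] ρ[c/d](S)) → 3

|E| = 3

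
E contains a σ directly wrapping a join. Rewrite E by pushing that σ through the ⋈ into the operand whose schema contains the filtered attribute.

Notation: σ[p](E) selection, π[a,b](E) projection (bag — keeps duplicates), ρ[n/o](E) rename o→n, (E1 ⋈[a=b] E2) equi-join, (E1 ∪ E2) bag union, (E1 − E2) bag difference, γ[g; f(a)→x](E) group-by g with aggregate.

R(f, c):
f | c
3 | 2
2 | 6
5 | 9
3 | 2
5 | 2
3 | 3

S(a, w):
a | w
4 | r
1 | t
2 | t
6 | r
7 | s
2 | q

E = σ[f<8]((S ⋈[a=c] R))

σ filters on f, owned by the right side.
E' = (S ⋈[a=c] σ[f<8](R))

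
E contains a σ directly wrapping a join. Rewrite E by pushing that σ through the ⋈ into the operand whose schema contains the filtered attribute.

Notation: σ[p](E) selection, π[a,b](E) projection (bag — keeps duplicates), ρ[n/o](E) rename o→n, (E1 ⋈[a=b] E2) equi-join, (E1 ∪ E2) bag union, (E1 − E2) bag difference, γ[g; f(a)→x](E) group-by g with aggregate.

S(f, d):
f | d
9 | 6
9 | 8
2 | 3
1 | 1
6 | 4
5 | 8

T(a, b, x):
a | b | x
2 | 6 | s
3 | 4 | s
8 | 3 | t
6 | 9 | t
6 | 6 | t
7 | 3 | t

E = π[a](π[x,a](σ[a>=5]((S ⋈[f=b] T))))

σ filters on a, owned by the right side.
E' = π[a](π[x,a]((S ⋈[f=b] σ[a>=5](T))))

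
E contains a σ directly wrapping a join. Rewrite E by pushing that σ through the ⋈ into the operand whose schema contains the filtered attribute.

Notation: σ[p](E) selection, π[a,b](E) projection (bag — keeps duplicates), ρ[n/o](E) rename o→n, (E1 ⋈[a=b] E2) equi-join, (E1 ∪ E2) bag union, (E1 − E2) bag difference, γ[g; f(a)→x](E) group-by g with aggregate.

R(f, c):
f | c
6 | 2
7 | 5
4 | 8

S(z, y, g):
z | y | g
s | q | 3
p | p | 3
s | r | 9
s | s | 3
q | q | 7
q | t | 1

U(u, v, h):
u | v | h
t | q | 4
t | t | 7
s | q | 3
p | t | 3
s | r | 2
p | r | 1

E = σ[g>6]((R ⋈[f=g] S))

σ filters on g, owned by the right side.
E' = (R ⋈[f=g] σ[g>6](S))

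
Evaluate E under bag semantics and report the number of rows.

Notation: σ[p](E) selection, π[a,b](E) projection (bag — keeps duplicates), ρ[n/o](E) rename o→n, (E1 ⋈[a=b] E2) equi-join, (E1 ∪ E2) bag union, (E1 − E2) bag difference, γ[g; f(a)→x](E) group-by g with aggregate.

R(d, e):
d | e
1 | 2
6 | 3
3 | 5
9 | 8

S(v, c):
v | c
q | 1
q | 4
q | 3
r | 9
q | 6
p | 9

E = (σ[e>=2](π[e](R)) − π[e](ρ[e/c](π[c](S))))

Per-node cardinality:
  R → 4
  π[e](R) → 4
  σ[e>=2](π[e](R)) → 4
  S → 6
  π[c](S) → 6
  ρ[e/c](π[c](S)) → 6
  π[e](ρ[e/c](π[c](S))) → 6
  (σ[e>=2](π[e](R)) − π[e](ρ[e/c](π[c](S)))) → 3

|E| = 3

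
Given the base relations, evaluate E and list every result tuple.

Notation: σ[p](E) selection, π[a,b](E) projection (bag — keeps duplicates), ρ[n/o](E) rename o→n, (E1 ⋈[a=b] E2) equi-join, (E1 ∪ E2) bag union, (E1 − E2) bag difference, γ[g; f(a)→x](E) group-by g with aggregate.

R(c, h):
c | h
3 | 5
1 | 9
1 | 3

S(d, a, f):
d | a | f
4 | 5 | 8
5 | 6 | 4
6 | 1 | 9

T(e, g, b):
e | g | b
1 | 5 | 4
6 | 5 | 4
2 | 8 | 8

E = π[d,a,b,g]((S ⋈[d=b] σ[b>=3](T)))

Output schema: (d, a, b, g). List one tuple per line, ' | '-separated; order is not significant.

Subexpression sizes:
  S → 3
  T → 3
  σ[b>=3](T) → 3
  (S ⋈[d=b] σ[b>=3](T)) → 2
  π[d,a,b,g]((S ⋈[d=b] σ[b>=3](T))) → 2

== RESULT ==
d | a | b | g
4 | 5 | 4 | 5
4 | 5 | 4 | 5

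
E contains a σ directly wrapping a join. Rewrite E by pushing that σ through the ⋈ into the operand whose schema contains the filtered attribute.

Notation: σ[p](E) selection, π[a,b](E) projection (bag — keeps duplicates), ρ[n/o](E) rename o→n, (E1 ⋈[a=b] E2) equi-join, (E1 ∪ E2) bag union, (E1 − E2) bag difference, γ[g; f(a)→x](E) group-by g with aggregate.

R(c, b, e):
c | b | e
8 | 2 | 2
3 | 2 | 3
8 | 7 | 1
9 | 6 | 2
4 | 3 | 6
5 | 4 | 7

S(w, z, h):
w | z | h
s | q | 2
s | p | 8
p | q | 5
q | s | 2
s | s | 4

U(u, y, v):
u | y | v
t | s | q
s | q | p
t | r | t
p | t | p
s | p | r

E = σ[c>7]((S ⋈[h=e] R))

σ filters on c, owned by the right side.
E' = (S ⋈[h=e] σ[c>7](R))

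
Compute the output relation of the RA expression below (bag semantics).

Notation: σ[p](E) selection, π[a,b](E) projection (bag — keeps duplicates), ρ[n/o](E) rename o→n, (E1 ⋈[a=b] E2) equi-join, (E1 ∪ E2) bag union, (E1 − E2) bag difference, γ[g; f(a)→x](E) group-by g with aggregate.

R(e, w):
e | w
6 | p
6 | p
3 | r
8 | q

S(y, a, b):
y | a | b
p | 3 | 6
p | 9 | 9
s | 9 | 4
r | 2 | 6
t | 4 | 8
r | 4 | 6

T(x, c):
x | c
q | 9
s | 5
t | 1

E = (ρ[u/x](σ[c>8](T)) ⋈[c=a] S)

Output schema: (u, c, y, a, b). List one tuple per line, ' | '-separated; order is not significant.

Stepwise |·|:
  T → 3
  σ[c>8](T) → 1
  ρ[u/x](σ[c>8](T)) → 1
  S → 6
  (ρ[u/x](σ[c>8](T)) ⋈[c=a] S) → 2

== RESULT ==
u | c | y | a | b
q | 9 | p | 9 | 9
q | 9 | s | 9 | 4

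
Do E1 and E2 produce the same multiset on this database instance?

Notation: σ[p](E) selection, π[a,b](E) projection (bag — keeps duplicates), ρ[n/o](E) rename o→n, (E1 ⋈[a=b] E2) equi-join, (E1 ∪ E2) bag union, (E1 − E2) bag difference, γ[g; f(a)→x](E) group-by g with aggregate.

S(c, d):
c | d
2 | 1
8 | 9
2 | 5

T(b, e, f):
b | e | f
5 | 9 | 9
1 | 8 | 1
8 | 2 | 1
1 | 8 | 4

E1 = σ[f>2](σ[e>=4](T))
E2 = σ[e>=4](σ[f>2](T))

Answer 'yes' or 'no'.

E1 per-node cardinality:
  T → 4
  σ[e>=4](T) → 3
  σ[f>2](σ[e>=4](T)) → 2
E2 per-node cardinality:
  T → 4
  σ[f>2](T) → 2
  σ[e>=4](σ[f>2](T)) → 2

E1 and E2 produce the same multiset:
b | e | f
1 | 8 | 4
5 | 9 | 9

yes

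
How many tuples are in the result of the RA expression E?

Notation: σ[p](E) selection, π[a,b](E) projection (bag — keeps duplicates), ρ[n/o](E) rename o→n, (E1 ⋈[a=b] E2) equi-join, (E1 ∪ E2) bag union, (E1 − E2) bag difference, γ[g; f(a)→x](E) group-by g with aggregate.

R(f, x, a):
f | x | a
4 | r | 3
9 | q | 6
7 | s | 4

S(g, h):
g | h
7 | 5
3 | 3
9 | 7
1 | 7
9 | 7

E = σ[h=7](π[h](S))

Per-node cardinality:
  S → 5
  π[h](S) → 5
  σ[h=7](π[h](S)) → 3

|E| = 3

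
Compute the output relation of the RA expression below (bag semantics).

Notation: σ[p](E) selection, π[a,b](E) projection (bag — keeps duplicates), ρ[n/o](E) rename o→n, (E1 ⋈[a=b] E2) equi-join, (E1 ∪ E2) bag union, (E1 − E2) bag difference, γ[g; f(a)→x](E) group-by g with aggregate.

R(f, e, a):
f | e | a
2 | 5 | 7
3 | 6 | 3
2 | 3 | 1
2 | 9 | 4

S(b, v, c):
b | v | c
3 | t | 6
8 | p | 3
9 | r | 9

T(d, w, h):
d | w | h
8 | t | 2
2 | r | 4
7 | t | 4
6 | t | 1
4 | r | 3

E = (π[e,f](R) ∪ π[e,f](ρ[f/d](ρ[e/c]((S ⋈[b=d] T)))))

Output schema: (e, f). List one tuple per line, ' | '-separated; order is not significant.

Stepwise |·|:
  R → 4
  π[e,f](R) → 4
  S → 3
  T → 5
  (S ⋈[b=d] T) → 1
  ρ[e/c]((S ⋈[b=d] T)) → 1
  ρ[f/d](ρ[e/c]((S ⋈[b=d] T))) → 1
  π[e,f](ρ[f/d](ρ[e/c]((S ⋈[b=d] T)))) → 1
  (π[e,f](R) ∪ π[e,f](ρ[f/d](ρ[e/c]((S ⋈[b=d] T))))) → 5

== RESULT ==
e | f
3 | 2
3 | 8
5 | 2
6 | 3
9 | 2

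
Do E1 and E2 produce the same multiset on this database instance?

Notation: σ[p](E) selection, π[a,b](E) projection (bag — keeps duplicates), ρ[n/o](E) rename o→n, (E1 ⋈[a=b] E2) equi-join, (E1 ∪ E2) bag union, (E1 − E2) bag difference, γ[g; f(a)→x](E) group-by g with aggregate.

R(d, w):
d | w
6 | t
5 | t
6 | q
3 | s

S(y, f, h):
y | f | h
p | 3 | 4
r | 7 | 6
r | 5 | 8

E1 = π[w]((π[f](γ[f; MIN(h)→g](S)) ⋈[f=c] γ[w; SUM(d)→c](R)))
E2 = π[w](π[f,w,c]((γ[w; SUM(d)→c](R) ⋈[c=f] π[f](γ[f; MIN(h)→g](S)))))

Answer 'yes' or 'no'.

E1 stepwise |·|:
  S → 3
  γ[f; MIN(h)→g](S) → 3
  π[f](γ[f; MIN(h)→g](S)) → 3
  R → 4
  γ[w; SUM(d)→c](R) → 3
  (π[f](γ[f; MIN(h)→g](S)) ⋈[f=c] γ[w; SUM(d)→c](R)) → 1
  π[w]((π[f](γ[f; MIN(h)→g](S)) ⋈[f=c] γ[w; SUM(d)→c](R))) → 1
E2 stepwise |·|:
  R → 4
  γ[w; SUM(d)→c](R) → 3
  S → 3
  γ[f; MIN(h)→g](S) → 3
  π[f](γ[f; MIN(h)→g](S)) → 3
  (γ[w; SUM(d)→c](R) ⋈[c=f] π[f](γ[f; MIN(h)→g](S))) → 1
  π[f,w,c]((γ[w; SUM(d)→c](R) ⋈[c=f] π[f](γ[f; MIN(h)→g](S)))) → 1
  π[w](π[f,w,c]((γ[w; SUM(d)→c](R) ⋈[c=f] π[f](γ[f; MIN(h)→g](S))))) → 1

E1 and E2 produce the same multiset:
w
s

yes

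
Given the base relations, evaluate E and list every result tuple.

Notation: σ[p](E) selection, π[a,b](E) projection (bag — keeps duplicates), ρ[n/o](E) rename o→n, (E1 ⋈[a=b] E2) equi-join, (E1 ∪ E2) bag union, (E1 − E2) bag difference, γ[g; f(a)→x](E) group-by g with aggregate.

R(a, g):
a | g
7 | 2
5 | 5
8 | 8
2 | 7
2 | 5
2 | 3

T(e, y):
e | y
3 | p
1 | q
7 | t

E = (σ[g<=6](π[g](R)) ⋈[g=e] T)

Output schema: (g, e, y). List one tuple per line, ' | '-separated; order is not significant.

Subexpression sizes:
  R → 6
  π[g](R) → 6
  σ[g<=6](π[g](R)) → 4
  T → 3
  (σ[g<=6](π[g](R)) ⋈[g=e] T) → 1

== RESULT ==
g | e | y
3 | 3 | p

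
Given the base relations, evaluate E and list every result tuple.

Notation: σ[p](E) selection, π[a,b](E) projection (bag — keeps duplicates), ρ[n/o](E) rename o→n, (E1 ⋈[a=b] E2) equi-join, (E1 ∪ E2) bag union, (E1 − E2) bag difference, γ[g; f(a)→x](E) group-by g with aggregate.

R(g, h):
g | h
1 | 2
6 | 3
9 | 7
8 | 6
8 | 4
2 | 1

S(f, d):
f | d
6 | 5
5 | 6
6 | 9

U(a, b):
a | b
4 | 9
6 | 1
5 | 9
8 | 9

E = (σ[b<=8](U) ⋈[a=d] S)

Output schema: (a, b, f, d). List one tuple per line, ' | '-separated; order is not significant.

Subexpression sizes:
  U → 4
  σ[b<=8](U) → 1
  S → 3
  (σ[b<=8](U) ⋈[a=d] S) → 1

== RESULT ==
a | b | f | d
6 | 1 | 5 | 6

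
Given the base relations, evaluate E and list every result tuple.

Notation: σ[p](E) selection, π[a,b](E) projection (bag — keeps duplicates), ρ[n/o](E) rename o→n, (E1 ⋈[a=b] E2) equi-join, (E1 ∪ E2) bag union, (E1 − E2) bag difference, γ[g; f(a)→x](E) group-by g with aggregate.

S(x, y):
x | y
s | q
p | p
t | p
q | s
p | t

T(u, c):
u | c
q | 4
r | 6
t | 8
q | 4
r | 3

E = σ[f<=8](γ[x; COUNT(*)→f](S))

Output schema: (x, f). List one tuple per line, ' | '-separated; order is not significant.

Stepwise |·|:
  S → 5
  γ[x; COUNT(*)→f](S) → 4
  σ[f<=8](γ[x; COUNT(*)→f](S)) → 4

== RESULT ==
x | f
p | 2
q | 1
s | 1
t | 1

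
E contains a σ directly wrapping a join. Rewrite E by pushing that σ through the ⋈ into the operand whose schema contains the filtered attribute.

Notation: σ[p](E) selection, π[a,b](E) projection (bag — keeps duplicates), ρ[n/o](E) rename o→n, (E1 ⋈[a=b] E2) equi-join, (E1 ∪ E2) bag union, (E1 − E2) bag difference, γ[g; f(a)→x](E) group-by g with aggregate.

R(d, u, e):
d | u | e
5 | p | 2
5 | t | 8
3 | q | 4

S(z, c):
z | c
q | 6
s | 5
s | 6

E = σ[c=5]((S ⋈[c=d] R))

σ filters on c, owned by the left side.
E' = (σ[c=5](S) ⋈[c=d] R)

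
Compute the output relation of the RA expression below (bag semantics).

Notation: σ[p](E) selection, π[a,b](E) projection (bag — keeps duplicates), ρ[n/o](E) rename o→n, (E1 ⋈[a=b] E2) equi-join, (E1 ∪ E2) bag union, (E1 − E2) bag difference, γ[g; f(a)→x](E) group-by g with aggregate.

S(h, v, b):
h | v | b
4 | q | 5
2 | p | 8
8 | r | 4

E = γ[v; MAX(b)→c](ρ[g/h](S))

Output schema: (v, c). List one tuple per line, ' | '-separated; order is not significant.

Stepwise |·|:
  S → 3
  ρ[g/h](S) → 3
  γ[v; MAX(b)→c](ρ[g/h](S)) → 3

== RESULT ==
v | c
p | 8
q | 5
r | 4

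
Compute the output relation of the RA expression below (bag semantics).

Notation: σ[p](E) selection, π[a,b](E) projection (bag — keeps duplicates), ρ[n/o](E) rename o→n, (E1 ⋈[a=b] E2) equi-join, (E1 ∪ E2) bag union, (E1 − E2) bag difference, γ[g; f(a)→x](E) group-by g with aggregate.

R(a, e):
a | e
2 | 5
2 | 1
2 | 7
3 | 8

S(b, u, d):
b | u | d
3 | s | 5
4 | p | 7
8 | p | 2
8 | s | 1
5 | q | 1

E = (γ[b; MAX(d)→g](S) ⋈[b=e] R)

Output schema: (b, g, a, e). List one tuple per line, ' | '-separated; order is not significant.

Stepwise |·|:
  S → 5
  γ[b; MAX(d)→g](S) → 4
  R → 4
  (γ[b; MAX(d)→g](S) ⋈[b=e] R) → 2

== RESULT ==
b | g | a | e
5 | 1 | 2 | 5
8 | 2 | 3 | 8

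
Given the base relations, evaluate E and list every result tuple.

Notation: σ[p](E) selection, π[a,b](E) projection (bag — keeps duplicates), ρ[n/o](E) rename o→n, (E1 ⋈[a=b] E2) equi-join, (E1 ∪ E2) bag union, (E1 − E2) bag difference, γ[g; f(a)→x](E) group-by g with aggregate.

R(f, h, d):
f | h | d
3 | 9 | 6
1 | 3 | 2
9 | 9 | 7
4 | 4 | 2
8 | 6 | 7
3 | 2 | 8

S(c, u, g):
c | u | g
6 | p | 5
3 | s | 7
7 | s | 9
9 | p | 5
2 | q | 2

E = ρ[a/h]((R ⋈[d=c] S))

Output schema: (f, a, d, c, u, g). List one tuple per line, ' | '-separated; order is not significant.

Per-node cardinality:
  R → 6
  S → 5
  (R ⋈[d=c] S) → 5
  ρ[a/h]((R ⋈[d=c] S)) → 5

== RESULT ==
f | a | d | c | u | g
1 | 3 | 2 | 2 | q | 2
3 | 9 | 6 | 6 | p | 5
4 | 4 | 2 | 2 | q | 2
8 | 6 | 7 | 7 | s | 9
9 | 9 | 7 | 7 | s | 9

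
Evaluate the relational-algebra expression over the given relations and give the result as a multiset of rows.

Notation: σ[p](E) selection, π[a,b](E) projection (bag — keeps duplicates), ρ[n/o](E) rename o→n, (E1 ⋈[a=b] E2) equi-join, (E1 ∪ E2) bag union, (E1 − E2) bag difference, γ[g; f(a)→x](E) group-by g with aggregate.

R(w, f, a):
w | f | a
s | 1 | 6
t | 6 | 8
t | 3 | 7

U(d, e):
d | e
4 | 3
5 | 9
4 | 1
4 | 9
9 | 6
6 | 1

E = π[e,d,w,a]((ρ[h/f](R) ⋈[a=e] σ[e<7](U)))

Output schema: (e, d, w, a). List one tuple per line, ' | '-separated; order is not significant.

Row counts bottom-up:
  R → 3
  ρ[h/f](R) → 3
  U → 6
  σ[e<7](U) → 4
  (ρ[h/f](R) ⋈[a=e] σ[e<7](U)) → 1
  π[e,d,w,a]((ρ[h/f](R) ⋈[a=e] σ[e<7](U))) → 1

== RESULT ==
e | d | w | a
6 | 9 | s | 6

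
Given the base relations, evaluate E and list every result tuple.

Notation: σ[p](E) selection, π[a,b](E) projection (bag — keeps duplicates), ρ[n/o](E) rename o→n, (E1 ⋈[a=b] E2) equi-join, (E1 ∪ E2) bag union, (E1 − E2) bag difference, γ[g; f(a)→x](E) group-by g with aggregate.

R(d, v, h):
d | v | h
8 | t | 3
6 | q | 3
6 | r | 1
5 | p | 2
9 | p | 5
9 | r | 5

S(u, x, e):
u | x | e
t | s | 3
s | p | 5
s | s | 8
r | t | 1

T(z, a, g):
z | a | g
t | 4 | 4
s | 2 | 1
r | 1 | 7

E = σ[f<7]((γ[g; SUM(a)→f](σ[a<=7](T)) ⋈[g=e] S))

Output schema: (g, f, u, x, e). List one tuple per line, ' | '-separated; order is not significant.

Row counts bottom-up:
  T → 3
  σ[a<=7](T) → 3
  γ[g; SUM(a)→f](σ[a<=7](T)) → 3
  S → 4
  (γ[g; SUM(a)→f](σ[a<=7](T)) ⋈[g=e] S) → 1
  σ[f<7]((γ[g; SUM(a)→f](σ[a<=7](T)) ⋈[g=e] S)) → 1

== RESULT ==
g | f | u | x | e
1 | 2 | r | t | 1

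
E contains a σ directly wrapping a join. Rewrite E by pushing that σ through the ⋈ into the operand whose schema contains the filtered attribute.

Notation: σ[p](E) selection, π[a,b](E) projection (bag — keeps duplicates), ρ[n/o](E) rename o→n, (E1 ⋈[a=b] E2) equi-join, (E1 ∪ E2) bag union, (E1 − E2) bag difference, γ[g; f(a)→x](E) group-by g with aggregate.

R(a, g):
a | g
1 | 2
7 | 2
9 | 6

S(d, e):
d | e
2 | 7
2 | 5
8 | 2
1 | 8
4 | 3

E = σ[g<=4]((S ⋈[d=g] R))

σ filters on g, owned by the right side.
E' = (S ⋈[d=g] σ[g<=4](R))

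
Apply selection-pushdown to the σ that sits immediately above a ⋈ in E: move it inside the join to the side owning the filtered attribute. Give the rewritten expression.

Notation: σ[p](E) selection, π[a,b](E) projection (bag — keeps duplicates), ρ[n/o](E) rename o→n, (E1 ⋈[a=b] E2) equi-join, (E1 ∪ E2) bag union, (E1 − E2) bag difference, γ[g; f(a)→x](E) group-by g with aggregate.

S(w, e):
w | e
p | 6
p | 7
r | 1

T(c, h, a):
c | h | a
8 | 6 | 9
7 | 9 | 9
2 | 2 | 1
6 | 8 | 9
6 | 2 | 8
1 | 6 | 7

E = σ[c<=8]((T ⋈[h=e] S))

σ filters on c, owned by the left side.
E' = (σ[c<=8](T) ⋈[h=e] S)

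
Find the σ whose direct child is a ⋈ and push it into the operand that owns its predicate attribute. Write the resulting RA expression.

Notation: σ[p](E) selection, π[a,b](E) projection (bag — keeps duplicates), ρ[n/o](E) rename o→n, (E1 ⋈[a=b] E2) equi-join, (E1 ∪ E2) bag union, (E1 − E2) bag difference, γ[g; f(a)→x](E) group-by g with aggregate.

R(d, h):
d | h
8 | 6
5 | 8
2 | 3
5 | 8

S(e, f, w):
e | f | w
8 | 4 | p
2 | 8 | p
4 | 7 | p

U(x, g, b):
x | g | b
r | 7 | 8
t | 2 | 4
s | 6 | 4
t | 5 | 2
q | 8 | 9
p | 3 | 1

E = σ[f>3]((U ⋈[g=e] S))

σ filters on f, owned by the right side.
E' = (U ⋈[g=e] σ[f>3](S))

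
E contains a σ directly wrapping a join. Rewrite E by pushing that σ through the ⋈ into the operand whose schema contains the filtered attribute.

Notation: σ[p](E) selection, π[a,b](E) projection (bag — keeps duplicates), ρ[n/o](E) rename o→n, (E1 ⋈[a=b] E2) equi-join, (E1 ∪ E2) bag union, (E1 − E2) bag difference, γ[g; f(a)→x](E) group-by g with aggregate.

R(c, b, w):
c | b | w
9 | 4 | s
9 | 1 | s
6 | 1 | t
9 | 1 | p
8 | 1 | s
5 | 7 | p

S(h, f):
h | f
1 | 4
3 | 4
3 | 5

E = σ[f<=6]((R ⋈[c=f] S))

σ filters on f, owned by the right side.
E' = (R ⋈[c=f] σ[f<=6](S))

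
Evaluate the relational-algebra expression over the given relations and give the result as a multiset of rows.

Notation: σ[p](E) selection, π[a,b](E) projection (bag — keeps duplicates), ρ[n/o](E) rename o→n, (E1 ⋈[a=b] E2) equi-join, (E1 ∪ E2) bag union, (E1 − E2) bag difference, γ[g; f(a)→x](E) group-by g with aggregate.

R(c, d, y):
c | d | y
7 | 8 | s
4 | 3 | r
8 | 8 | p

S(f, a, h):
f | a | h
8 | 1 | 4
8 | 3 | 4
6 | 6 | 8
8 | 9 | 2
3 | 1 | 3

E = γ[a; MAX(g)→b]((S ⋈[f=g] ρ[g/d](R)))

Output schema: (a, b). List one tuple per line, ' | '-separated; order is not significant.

Stepwise |·|:
  S → 5
  R → 3
  ρ[g/d](R) → 3
  (S ⋈[f=g] ρ[g/d](R)) → 7
  γ[a; MAX(g)→b]((S ⋈[f=g] ρ[g/d](R))) → 3

== RESULT ==
a | b
1 | 8
3 | 8
9 | 8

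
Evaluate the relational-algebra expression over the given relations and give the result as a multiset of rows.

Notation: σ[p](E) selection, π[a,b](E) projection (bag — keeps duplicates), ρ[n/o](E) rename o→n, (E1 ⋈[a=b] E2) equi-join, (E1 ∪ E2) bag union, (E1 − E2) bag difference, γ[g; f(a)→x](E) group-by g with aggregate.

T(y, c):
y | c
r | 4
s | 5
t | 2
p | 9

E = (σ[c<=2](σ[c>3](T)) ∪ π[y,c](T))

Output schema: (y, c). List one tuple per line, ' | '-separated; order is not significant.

Per-node cardinality:
  T → 4
  σ[c>3](T) → 3
  σ[c<=2](σ[c>3](T)) → 0
  T → 4
  π[y,c](T) → 4
  (σ[c<=2](σ[c>3](T)) ∪ π[y,c](T)) → 4

== RESULT ==
y | c
p | 9
r | 4
s | 5
t | 2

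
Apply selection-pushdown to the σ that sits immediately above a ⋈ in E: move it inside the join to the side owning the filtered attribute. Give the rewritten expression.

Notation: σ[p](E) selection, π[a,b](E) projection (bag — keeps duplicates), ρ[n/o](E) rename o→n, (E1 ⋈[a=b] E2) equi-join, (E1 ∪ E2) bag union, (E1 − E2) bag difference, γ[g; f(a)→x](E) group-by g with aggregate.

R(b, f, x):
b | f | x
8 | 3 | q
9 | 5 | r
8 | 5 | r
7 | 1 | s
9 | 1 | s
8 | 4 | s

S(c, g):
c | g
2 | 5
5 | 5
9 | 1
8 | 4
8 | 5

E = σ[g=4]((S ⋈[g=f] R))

σ filters on g, owned by the left side.
E' = (σ[g=4](S) ⋈[g=f] R)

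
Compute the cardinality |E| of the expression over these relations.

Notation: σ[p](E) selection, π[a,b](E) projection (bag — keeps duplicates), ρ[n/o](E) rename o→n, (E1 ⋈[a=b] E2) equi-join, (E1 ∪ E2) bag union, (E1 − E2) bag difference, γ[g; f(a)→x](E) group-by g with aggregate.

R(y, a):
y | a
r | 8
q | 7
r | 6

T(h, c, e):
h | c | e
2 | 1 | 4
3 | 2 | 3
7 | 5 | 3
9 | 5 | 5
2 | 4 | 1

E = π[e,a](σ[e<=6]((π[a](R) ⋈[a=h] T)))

Per-node cardinality:
  R → 3
  π[a](R) → 3
  T → 5
  (π[a](R) ⋈[a=h] T) → 1
  σ[e<=6]((π[a](R) ⋈[a=h] T)) → 1
  π[e,a](σ[e<=6]((π[a](R) ⋈[a=h] T))) → 1

|E| = 1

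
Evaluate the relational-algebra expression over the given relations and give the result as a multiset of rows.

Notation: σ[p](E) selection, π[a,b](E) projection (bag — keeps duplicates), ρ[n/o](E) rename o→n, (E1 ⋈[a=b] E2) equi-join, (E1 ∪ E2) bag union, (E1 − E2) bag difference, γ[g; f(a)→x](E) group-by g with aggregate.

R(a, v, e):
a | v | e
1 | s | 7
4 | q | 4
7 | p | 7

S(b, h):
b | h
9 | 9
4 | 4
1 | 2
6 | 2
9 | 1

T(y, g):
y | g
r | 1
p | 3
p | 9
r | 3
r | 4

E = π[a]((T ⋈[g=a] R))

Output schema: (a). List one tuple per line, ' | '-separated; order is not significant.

Per-node cardinality:
  T → 5
  R → 3
  (T ⋈[g=a] R) → 2
  π[a]((T ⋈[g=a] R)) → 2

== RESULT ==
a
1
4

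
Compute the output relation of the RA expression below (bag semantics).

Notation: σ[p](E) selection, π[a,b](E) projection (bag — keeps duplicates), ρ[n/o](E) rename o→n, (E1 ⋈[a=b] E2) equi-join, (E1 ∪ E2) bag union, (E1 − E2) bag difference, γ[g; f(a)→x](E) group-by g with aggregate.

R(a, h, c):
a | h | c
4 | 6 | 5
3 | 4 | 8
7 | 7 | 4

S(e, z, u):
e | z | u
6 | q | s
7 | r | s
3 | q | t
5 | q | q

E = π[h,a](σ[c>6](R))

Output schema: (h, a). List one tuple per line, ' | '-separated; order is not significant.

Per-node cardinality:
  R → 3
  σ[c>6](R) → 1
  π[h,a](σ[c>6](R)) → 1

== RESULT ==
h | a
4 | 3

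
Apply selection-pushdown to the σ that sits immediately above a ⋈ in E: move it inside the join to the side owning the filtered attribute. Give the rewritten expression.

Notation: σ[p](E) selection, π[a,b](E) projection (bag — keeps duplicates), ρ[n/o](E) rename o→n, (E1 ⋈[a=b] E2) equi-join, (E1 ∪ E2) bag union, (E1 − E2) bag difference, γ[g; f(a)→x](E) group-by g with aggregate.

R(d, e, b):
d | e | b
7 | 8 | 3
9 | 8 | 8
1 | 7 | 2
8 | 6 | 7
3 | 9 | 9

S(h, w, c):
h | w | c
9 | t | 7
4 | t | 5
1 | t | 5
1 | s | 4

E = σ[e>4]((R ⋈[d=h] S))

σ filters on e, owned by the left side.
E' = (σ[e>4](R) ⋈[d=h] S)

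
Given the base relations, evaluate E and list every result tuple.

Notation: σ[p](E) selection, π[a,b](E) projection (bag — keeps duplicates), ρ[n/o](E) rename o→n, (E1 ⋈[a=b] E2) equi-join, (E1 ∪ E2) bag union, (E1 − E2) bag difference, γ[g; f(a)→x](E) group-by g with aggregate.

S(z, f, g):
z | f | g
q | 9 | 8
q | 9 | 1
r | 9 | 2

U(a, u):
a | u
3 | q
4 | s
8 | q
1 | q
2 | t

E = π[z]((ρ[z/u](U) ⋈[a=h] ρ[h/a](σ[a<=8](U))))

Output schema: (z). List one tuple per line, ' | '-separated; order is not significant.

Row counts bottom-up:
  U → 5
  ρ[z/u](U) → 5
  U → 5
  σ[a<=8](U) → 5
  ρ[h/a](σ[a<=8](U)) → 5
  (ρ[z/u](U) ⋈[a=h] ρ[h/a](σ[a<=8](U))) → 5
  π[z]((ρ[z/u](U) ⋈[a=h] ρ[h/a](σ[a<=8](U)))) → 5

== RESULT ==
z
q
q
q
s
t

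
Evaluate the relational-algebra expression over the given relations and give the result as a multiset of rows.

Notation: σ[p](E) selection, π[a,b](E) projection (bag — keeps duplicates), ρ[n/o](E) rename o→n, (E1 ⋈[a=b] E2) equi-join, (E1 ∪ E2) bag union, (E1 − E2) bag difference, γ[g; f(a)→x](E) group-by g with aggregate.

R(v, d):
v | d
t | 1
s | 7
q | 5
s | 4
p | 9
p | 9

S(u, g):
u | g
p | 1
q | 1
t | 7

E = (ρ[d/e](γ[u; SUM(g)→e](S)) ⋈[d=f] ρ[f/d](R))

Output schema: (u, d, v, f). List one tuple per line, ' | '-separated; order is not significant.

Subexpression sizes:
  S → 3
  γ[u; SUM(g)→e](S) → 3
  ρ[d/e](γ[u; SUM(g)→e](S)) → 3
  R → 6
  ρ[f/d](R) → 6
  (ρ[d/e](γ[u; SUM(g)→e](S)) ⋈[d=f] ρ[f/d](R)) → 3

== RESULT ==
u | d | v | f
p | 1 | t | 1
q | 1 | t | 1
t | 7 | s | 7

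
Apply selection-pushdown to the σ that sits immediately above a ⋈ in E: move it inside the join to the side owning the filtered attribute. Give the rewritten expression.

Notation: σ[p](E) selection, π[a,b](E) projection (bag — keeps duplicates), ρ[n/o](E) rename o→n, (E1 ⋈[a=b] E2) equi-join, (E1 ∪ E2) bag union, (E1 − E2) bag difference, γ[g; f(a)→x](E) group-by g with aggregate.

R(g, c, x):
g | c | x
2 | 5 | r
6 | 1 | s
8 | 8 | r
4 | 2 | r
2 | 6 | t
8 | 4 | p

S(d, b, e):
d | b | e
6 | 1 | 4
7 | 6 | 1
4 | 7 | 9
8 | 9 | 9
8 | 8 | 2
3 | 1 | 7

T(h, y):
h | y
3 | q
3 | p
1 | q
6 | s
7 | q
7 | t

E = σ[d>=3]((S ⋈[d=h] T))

σ filters on d, owned by the left side.
E' = (σ[d>=3](S) ⋈[d=h] T)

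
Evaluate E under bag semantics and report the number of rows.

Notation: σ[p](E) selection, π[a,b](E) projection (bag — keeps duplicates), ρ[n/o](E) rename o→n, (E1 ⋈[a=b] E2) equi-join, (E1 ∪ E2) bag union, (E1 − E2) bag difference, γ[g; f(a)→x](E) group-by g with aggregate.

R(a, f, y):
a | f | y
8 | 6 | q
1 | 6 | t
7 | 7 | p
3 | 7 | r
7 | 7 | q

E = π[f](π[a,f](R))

Subexpression sizes:
  R → 5
  π[a,f](R) → 5
  π[f](π[a,f](R)) → 5

|E| = 5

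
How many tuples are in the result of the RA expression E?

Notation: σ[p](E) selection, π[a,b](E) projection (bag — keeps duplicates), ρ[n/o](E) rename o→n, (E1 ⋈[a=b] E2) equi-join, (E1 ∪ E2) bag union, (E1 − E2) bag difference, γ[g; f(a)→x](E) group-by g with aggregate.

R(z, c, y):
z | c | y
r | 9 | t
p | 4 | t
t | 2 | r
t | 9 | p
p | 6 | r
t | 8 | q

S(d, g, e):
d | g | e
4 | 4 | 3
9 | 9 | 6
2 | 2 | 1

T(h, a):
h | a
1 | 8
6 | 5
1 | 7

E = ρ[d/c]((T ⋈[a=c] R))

Row counts bottom-up:
  T → 3
  R → 6
  (T ⋈[a=c] R) → 1
  ρ[d/c]((T ⋈[a=c] R)) → 1

|E| = 1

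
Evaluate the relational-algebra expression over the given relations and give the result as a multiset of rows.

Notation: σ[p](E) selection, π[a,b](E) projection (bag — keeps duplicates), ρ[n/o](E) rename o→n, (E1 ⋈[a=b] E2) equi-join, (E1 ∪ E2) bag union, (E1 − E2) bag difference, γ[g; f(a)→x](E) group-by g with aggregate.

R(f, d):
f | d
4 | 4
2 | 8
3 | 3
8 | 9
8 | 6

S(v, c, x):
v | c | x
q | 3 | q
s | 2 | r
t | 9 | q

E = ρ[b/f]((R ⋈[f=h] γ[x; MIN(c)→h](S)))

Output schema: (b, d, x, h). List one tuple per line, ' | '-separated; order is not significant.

Stepwise |·|:
  R → 5
  S → 3
  γ[x; MIN(c)→h](S) → 2
  (R ⋈[f=h] γ[x; MIN(c)→h](S)) → 2
  ρ[b/f]((R ⋈[f=h] γ[x; MIN(c)→h](S))) → 2

== RESULT ==
b | d | x | h
2 | 8 | r | 2
3 | 3 | q | 3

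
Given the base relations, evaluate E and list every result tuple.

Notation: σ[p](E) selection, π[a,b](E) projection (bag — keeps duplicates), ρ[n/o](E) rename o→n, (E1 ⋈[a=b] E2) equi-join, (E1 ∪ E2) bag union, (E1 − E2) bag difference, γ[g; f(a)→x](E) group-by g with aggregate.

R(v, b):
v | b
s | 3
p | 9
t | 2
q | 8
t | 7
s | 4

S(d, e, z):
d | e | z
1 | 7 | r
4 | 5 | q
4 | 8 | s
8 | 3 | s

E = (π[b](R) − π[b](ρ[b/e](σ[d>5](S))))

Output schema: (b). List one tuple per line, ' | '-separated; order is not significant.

Row counts bottom-up:
  R → 6
  π[b](R) → 6
  S → 4
  σ[d>5](S) → 1
  ρ[b/e](σ[d>5](S)) → 1
  π[b](ρ[b/e](σ[d>5](S))) → 1
  (π[b](R) − π[b](ρ[b/e](σ[d>5](S)))) → 5

== RESULT ==
b
2
4
7
8
9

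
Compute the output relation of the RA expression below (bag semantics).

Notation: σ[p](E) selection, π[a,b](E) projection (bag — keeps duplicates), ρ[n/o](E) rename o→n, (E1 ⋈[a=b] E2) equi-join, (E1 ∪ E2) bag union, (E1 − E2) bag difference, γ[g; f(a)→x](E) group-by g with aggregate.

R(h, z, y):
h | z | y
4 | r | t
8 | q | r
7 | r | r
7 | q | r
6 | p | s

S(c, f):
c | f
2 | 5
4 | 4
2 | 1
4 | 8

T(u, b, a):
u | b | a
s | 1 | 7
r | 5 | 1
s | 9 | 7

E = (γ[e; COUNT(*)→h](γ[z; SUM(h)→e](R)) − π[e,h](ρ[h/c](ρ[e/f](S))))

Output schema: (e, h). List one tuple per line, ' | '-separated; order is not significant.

Stepwise |·|:
  R → 5
  γ[z; SUM(h)→e](R) → 3
  γ[e; COUNT(*)→h](γ[z; SUM(h)→e](R)) → 3
  S → 4
  ρ[e/f](S) → 4
  ρ[h/c](ρ[e/f](S)) → 4
  π[e,h](ρ[h/c](ρ[e/f](S))) → 4
  (γ[e; COUNT(*)→h](γ[z; SUM(h)→e](R)) − π[e,h](ρ[h/c](ρ[e/f](S)))) → 3

== RESULT ==
e | h
6 | 1
11 | 1
15 | 1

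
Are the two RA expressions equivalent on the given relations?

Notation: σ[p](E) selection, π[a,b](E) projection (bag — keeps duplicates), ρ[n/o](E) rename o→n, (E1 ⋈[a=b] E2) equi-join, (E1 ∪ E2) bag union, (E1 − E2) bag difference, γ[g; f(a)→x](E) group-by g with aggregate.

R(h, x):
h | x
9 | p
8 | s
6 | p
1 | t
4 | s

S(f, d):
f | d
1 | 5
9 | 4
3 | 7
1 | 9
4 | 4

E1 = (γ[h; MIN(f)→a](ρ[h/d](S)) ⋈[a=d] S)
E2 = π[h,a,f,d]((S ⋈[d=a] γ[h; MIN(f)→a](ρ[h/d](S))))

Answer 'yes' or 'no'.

E1 subexpression sizes:
  S → 5
  ρ[h/d](S) → 5
  γ[h; MIN(f)→a](ρ[h/d](S)) → 4
  S → 5
  (γ[h; MIN(f)→a](ρ[h/d](S)) ⋈[a=d] S) → 2
E2 subexpression sizes:
  S → 5
  S → 5
  ρ[h/d](S) → 5
  γ[h; MIN(f)→a](ρ[h/d](S)) → 4
  (S ⋈[d=a] γ[h; MIN(f)→a](ρ[h/d](S))) → 2
  π[h,a,f,d]((S ⋈[d=a] γ[h; MIN(f)→a](ρ[h/d](S)))) → 2

E1 and E2 produce the same multiset:
h | a | f | d
4 | 4 | 4 | 4
4 | 4 | 9 | 4

yes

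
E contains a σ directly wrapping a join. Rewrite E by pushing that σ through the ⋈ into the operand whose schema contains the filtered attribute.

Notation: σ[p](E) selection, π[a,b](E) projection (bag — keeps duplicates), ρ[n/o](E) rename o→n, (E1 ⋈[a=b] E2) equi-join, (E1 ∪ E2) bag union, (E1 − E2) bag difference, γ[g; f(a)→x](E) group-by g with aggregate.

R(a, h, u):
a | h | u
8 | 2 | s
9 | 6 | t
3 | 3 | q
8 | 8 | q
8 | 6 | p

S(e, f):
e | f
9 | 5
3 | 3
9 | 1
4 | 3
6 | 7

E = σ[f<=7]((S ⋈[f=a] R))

σ filters on f, owned by the left side.
E' = (σ[f<=7](S) ⋈[f=a] R)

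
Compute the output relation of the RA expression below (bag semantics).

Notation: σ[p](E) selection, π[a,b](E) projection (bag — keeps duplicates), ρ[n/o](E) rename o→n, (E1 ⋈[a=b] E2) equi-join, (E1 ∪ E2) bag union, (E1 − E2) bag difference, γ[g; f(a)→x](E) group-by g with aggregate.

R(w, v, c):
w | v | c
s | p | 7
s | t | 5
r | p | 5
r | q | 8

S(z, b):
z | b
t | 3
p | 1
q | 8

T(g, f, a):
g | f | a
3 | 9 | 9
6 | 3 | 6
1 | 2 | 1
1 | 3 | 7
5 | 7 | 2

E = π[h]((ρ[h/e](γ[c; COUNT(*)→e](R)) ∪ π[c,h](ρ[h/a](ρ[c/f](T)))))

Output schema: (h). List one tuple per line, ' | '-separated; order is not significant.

Row counts bottom-up:
  R → 4
  γ[c; COUNT(*)→e](R) → 3
  ρ[h/e](γ[c; COUNT(*)→e](R)) → 3
  T → 5
  ρ[c/f](T) → 5
  ρ[h/a](ρ[c/f](T)) → 5
  π[c,h](ρ[h/a](ρ[c/f](T))) → 5
  (ρ[h/e](γ[c; COUNT(*)→e](R)) ∪ π[c,h](ρ[h/a](ρ[c/f](T)))) → 8
  π[h]((ρ[h/e](γ[c; COUNT(*)→e](R)) ∪ π[c,h](ρ[h/a](ρ[c/f](T))))) → 8

== RESULT ==
h
1
1
1
2
2
6
7
9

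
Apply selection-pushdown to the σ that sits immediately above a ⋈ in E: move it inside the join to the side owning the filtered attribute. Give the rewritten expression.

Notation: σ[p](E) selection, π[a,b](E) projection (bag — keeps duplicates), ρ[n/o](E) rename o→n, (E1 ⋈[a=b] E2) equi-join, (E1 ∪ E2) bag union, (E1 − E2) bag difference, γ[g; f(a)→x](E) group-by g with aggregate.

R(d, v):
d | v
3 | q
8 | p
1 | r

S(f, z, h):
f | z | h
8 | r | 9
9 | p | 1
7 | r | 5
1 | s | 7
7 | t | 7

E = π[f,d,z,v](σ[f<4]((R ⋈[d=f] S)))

σ filters on f, owned by the right side.
E' = π[f,d,z,v]((R ⋈[d=f] σ[f<4](S)))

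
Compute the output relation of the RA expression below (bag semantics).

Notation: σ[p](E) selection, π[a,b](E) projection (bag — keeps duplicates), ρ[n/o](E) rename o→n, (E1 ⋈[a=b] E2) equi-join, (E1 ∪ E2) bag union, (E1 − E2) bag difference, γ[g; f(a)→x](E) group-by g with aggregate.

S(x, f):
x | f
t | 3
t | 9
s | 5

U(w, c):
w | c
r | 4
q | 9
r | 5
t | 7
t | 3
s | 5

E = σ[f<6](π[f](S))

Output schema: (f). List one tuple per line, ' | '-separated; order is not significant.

Stepwise |·|:
  S → 3
  π[f](S) → 3
  σ[f<6](π[f](S)) → 2

== RESULT ==
f
3
5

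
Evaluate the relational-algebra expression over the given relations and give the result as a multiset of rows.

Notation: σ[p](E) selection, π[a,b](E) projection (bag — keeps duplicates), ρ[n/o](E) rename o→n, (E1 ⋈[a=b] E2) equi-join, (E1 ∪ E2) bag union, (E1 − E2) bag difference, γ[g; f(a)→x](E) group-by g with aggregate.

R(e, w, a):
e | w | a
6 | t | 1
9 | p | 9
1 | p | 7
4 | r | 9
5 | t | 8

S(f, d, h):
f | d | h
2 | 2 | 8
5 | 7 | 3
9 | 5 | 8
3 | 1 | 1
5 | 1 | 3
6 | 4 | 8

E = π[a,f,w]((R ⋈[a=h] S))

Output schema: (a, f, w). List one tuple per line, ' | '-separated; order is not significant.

Row counts bottom-up:
  R → 5
  S → 6
  (R ⋈[a=h] S) → 4
  π[a,f,w]((R ⋈[a=h] S)) → 4

== RESULT ==
a | f | w
1 | 3 | t
8 | 2 | t
8 | 6 | t
8 | 9 | t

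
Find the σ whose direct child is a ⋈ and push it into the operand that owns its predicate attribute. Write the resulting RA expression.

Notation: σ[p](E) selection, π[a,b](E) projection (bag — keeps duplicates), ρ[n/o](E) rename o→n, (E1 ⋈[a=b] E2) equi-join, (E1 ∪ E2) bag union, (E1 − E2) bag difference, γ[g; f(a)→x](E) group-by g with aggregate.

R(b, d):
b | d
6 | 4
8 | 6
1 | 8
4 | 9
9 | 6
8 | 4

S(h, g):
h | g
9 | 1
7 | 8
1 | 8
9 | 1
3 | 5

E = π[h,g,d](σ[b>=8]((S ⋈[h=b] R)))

σ filters on b, owned by the right side.
E' = π[h,g,d]((S ⋈[h=b] σ[b>=8](R)))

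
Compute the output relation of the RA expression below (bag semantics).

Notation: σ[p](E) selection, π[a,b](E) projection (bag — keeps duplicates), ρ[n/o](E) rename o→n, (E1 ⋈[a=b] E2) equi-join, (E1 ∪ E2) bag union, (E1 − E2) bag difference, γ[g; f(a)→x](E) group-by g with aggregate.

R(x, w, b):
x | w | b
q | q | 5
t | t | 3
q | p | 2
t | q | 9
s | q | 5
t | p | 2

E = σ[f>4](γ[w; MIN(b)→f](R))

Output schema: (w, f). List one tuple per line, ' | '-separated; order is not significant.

Row counts bottom-up:
  R → 6
  γ[w; MIN(b)→f](R) → 3
  σ[f>4](γ[w; MIN(b)→f](R)) → 1

== RESULT ==
w | f
q | 5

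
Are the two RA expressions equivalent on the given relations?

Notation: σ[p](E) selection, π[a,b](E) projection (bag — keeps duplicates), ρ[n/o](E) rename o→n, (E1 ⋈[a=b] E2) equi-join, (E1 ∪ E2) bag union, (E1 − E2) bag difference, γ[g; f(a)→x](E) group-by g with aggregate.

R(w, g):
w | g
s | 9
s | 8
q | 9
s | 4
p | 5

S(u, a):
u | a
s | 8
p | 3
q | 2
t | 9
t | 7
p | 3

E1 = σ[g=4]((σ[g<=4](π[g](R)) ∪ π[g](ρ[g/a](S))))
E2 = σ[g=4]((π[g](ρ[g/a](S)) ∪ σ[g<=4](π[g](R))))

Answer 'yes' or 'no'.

E1 row counts bottom-up:
  R → 5
  π[g](R) → 5
  σ[g<=4](π[g](R)) → 1
  S → 6
  ρ[g/a](S) → 6
  π[g](ρ[g/a](S)) → 6
  (σ[g<=4](π[g](R)) ∪ π[g](ρ[g/a](S))) → 7
  σ[g=4]((σ[g<=4](π[g](R)) ∪ π[g](ρ[g/a](S)))) → 1
E2 row counts bottom-up:
  S → 6
  ρ[g/a](S) → 6
  π[g](ρ[g/a](S)) → 6
  R → 5
  π[g](R) → 5
  σ[g<=4](π[g](R)) → 1
  (π[g](ρ[g/a](S)) ∪ σ[g<=4](π[g](R))) → 7
  σ[g=4]((π[g](ρ[g/a](S)) ∪ σ[g<=4](π[g](R)))) → 1

E1 and E2 produce the same multiset:
g
4

yes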